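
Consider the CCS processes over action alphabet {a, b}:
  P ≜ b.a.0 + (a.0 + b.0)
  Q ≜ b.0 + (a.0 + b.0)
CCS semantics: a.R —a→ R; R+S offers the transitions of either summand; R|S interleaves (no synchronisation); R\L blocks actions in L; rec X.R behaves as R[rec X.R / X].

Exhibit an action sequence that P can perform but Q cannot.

Reachable graph of P (3 states):
  p0 = b.a.0 + (a.0 + b.0) ⊢ --a--▸ p1, --b--▸ p1, --b--▸ p2
  p1 = 0 ⊢ ·
  p2 = a.0 ⊢ --a--▸ p1
Reachable graph of Q (2 states):
  q0 = b.0 + (a.0 + b.0) ⊢ --a--▸ q1, --b--▸ q1
  q1 = 0 ⊢ ·
Run σ = ⟨ba⟩ on P: start {p0}
  after b @ step 1: {p1, p2}
  after a @ step 2: {p1}
  P completes σ.
Run σ = ⟨ba⟩ on Q: start {q0}
  after b @ step 1: {q1}
  after a @ step 2: ∅  — Q cannot continue

ba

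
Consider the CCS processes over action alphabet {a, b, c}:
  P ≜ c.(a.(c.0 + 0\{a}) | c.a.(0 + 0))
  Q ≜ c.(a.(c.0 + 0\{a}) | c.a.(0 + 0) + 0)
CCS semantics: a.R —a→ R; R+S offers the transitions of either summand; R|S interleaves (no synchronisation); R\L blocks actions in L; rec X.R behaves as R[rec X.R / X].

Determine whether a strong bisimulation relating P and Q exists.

Reachable graph of P (10 states):
  u0 = c.(a.(c.0 + 0\{a}) | c.a.(0 + 0)) | --c--▸ u1
  u1 = a.(c.0 + 0\{a}) | c.a.(0 + 0) | --a--▸ u2, --c--▸ u3
  u2 = (c.0 + 0\{a}) | c.a.(0 + 0) | --c--▸ u4, --c--▸ u5
  u3 = a.(c.0 + 0\{a}) | a.(0 + 0) | --a--▸ u4, --a--▸ u6
  u4 = (c.0 + 0\{a}) | a.(0 + 0) | --a--▸ u7, --c--▸ u8
  u5 = 0 | c.a.(0 + 0) | --c--▸ u8
  u6 = a.(c.0 + 0\{a}) | (0 + 0) | --a--▸ u7
  u7 = (c.0 + 0\{a}) | (0 + 0) | --c--▸ u9
  u8 = 0 | a.(0 + 0) | --a--▸ u9
  u9 = 0 | (0 + 0) | ∅
Reachable graph of Q (10 states):
  v0 = c.(a.(c.0 + 0\{a}) | c.a.(0 + 0) + 0) | --c--▸ v1
  v1 = a.(c.0 + 0\{a}) | c.a.(0 + 0) + 0 | --a--▸ v2, --c--▸ v3
  v2 = (c.0 + 0\{a}) | c.a.(0 + 0) | --c--▸ v4, --c--▸ v5
  v3 = a.(c.0 + 0\{a}) | a.(0 + 0) | --a--▸ v4, --a--▸ v6
  v4 = (c.0 + 0\{a}) | a.(0 + 0) | --a--▸ v7, --c--▸ v8
  v5 = 0 | c.a.(0 + 0) | --c--▸ v8
  v6 = a.(c.0 + 0\{a}) | (0 + 0) | --a--▸ v7
  v7 = (c.0 + 0\{a}) | (0 + 0) | --c--▸ v9
  v8 = 0 | a.(0 + 0) | --a--▸ v9
  v9 = 0 | (0 + 0) | ∅
Partition-refinement fixed point:
  B0 = {u0, v0}
  B1 = {u1, v1}
  B2 = {u2, v2}
  B3 = {u4, v4}
  B4 = {u7, v7}
  B5 = {u9, v9}
  B6 = {u8, v8}
  B7 = {u5, v5}
  B8 = {u3, v3}
  B9 = {u6, v6}
u0 ∈ B0, v0 ∈ B0 → same block

P ~ Q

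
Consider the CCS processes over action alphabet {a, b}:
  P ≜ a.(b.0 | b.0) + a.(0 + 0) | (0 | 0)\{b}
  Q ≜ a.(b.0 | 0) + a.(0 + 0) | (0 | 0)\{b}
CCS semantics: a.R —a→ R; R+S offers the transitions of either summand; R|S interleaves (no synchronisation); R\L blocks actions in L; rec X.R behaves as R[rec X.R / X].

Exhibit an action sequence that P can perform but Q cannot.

Reachable graph of P (6 states):
  s0 = a.(b.0 | b.0) + a.(0 + 0) | (0 | 0)\{b} ⊢ -a-> s1, -a-> s2
  s1 = (0 + 0) | (0 | 0)\{b} ⊢ ∅
  s2 = b.0 | b.0 ⊢ -b-> s3, -b-> s4
  s3 = 0 | b.0 ⊢ -b-> s5
  s4 = b.0 | 0 ⊢ -b-> s5
  s5 = 0 | 0 ⊢ ∅
Reachable graph of Q (4 states):
  t0 = a.(b.0 | 0) + a.(0 + 0) | (0 | 0)\{b} ⊢ -a-> t1, -a-> t2
  t1 = (0 + 0) | (0 | 0)\{b} ⊢ ∅
  t2 = b.0 | 0 ⊢ -b-> t3
  t3 = 0 | 0 ⊢ ∅
Trace ⟨abb⟩ through P, begin at {s0}:
  after a @ step 1: {s1, s2}
  after b @ step 2: {s3, s4}
  after b @ step 3: {s5}
  — P admits the full trace.
Trace ⟨abb⟩ through Q, begin at {t0}:
  after a @ step 1: {t1, t2}
  after b @ step 2: {t3}
  after b @ step 3: ∅ (Q stuck)

abb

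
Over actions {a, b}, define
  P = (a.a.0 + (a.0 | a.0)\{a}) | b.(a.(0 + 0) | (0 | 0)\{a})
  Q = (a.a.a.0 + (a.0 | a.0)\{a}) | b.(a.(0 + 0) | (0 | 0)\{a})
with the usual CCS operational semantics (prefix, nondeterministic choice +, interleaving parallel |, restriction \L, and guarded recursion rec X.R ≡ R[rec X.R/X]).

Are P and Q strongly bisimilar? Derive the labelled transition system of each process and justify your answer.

LTS(P): 9 reachable states
  m0 = (a.a.0 + (a.0 | a.0)\{a}) | b.(a.(0 + 0) | (0 | 0)\{a}) has moves —a→ m1, —b→ m2
  m1 = a.0 | b.(a.(0 + 0) | (0 | 0)\{a}) has moves —a→ m3, —b→ m4
  m2 = (a.a.0 + (a.0 | a.0)\{a}) | (a.(0 + 0) | (0 | 0)\{a}) has moves —a→ m4, —a→ m5
  m3 = 0 | b.(a.(0 + 0) | (0 | 0)\{a}) has moves —b→ m6
  m4 = a.0 | (a.(0 + 0) | (0 | 0)\{a}) has moves —a→ m6, —a→ m7
  m5 = (a.a.0 + (a.0 | a.0)\{a}) | ((0 + 0) | (0 | 0)\{a}) has moves —a→ m7
  m6 = 0 | (a.(0 + 0) | (0 | 0)\{a}) has moves —a→ m8
  m7 = a.0 | ((0 + 0) | (0 | 0)\{a}) has moves —a→ m8
  m8 = 0 | ((0 + 0) | (0 | 0)\{a}) has moves deadlocked
LTS(Q): 12 reachable states
  n0 = (a.a.a.0 + (a.0 | a.0)\{a}) | b.(a.(0 + 0) | (0 | 0)\{a}) has moves —a→ n1, —b→ n2
  n1 = a.a.0 | b.(a.(0 + 0) | (0 | 0)\{a}) has moves —a→ n3, —b→ n4
  n2 = (a.a.a.0 + (a.0 | a.0)\{a}) | (a.(0 + 0) | (0 | 0)\{a}) has moves —a→ n4, —a→ n5
  n3 = a.0 | b.(a.(0 + 0) | (0 | 0)\{a}) has moves —a→ n6, —b→ n7
  n4 = a.a.0 | (a.(0 + 0) | (0 | 0)\{a}) has moves —a→ n7, —a→ n8
  n5 = (a.a.a.0 + (a.0 | a.0)\{a}) | ((0 + 0) | (0 | 0)\{a}) has moves —a→ n8
  n6 = 0 | b.(a.(0 + 0) | (0 | 0)\{a}) has moves —b→ n9
  n7 = a.0 | (a.(0 + 0) | (0 | 0)\{a}) has moves —a→ n10, —a→ n9
  n8 = a.a.0 | ((0 + 0) | (0 | 0)\{a}) has moves —a→ n10
  n9 = 0 | (a.(0 + 0) | (0 | 0)\{a}) has moves —a→ n11
  n10 = a.0 | ((0 + 0) | (0 | 0)\{a}) has moves —a→ n11
  n11 = 0 | ((0 + 0) | (0 | 0)\{a}) has moves deadlocked
Partition-refinement fixed point:
  B0 = {m0, n1}
  B1 = {m1, n3}
  B2 = {m3, n6}
  B3 = {m6, m7, n10, n9}
  B4 = {m8, n11}
  B5 = {m4, m5, n7, n8}
  B6 = {m2, n4, n5}
  B7 = {n0}
  B8 = {n2}
m0 ∈ B0, n0 ∈ B7 → different blocks

NO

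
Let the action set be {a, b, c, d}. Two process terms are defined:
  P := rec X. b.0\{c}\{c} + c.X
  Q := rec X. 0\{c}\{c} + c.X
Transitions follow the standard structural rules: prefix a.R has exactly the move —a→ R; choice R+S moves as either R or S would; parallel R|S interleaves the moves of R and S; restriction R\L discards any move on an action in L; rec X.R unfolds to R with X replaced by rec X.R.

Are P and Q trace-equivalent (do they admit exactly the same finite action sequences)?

LTS(P): 2 reachable states
  m0 = rec X. b.0\{c}\{c} + c.X → —b→ m1, —c→ m0
  m1 = 0\{c}\{c} → deadlocked
LTS(Q): 1 reachable states
  n0 = rec X. 0\{c}\{c} + c.X → —c→ n0
Executing b from P (initial set {m0}):
  after b @ step 1: {m1}
  ✓ P
Executing b from Q (initial set {n0}):
  after b @ step 1: no successor for Q

traces(P) ≠ traces(Q) — witness ⟨b⟩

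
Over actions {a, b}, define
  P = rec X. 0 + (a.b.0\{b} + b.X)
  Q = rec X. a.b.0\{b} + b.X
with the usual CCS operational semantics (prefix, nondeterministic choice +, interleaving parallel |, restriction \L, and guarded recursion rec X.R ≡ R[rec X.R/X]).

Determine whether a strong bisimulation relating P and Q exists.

P's transition system — 3 states:
  p0 = rec X. 0 + (a.b.0\{b} + b.X) has moves --a--▸ p1, --b--▸ p0
  p1 = b.0\{b} has moves --b--▸ p2
  p2 = 0\{b} has moves stopped
Q's transition system — 3 states:
  q0 = rec X. a.b.0\{b} + b.X has moves --a--▸ q1, --b--▸ q0
  q1 = b.0\{b} has moves --b--▸ q2
  q2 = 0\{b} has moves stopped
Bisimilarity quotient blocks:
  B0 = {p0, q0}
  B1 = {p1, q1}
  B2 = {p2, q2}
p0 ∈ B0, q0 ∈ B0 → same block

bisimilar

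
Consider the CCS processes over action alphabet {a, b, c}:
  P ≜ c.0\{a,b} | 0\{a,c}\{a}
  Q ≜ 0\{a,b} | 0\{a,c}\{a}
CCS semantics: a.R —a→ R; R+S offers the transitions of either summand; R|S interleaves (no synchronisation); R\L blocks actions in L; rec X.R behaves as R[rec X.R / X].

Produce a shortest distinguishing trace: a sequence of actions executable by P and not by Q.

Reachable graph of P (2 states):
  u0 = c.0\{a,b} | 0\{a,c}\{a} has moves =c=> u1
  u1 = 0\{a,b} | 0\{a,c}\{a} has moves (no moves)
Reachable graph of Q (1 states):
  v0 = 0\{a,b} | 0\{a,c}\{a} has moves (no moves)
Run σ = ⟨c⟩ on P: start {u0}
  after c @ step 1: {u1}
  — P admits the full trace.
Run σ = ⟨c⟩ on Q: start {v0}
  after c @ step 1: ∅  — Q cannot continue

c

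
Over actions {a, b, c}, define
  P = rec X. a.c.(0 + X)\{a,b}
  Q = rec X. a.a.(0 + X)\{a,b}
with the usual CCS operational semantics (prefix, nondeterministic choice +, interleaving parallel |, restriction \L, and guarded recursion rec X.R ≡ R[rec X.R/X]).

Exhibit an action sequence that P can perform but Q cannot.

ac

LTS(P): 3 reachable states
  m0 = rec X. a.c.(0 + X)\{a,b} :: —a→ m1
  m1 = c.(0 + (rec X. a.c.(0 + X)\{a,b}))\{a,b} :: —c→ m2
  m2 = (0 + (rec X. a.c.(0 + X)\{a,b}))\{a,b} :: stopped
LTS(Q): 3 reachable states
  n0 = rec X. a.a.(0 + X)\{a,b} :: —a→ n1
  n1 = a.(0 + (rec X. a.a.(0 + X)\{a,b}))\{a,b} :: —a→ n2
  n2 = (0 + (rec X. a.a.(0 + X)\{a,b}))\{a,b} :: stopped
Run σ = ⟨ac⟩ on P: start {m0}
  step 1 (a): {m1}
  step 2 (c): {m2}
  P completes σ.
Run σ = ⟨ac⟩ on Q: start {n0}
  step 1 (a): {n1}
  step 2 (c): no successor for Q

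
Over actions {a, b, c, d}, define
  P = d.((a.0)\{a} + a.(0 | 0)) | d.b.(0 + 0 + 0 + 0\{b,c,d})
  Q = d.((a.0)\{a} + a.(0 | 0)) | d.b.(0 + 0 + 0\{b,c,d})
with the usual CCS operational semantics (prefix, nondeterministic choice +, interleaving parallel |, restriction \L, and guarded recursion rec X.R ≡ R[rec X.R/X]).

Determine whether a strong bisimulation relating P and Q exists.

Reachable graph of P (9 states):
  s0 = d.((a.0)\{a} + a.(0 | 0)) | d.b.(0 + 0 + 0 + 0\{b,c,d}) | -d-> s1, -d-> s2
  s1 = ((a.0)\{a} + a.(0 | 0)) | d.b.(0 + 0 + 0 + 0\{b,c,d}) | -a-> s3, -d-> s4
  s2 = d.((a.0)\{a} + a.(0 | 0)) | b.(0 + 0 + 0 + 0\{b,c,d}) | -b-> s5, -d-> s4
  s3 = 0 | 0 | d.b.(0 + 0 + 0 + 0\{b,c,d}) | -d-> s6
  s4 = ((a.0)\{a} + a.(0 | 0)) | b.(0 + 0 + 0 + 0\{b,c,d}) | -a-> s6, -b-> s7
  s5 = d.((a.0)\{a} + a.(0 | 0)) | (0 + 0 + 0 + 0\{b,c,d}) | -d-> s7
  s6 = 0 | 0 | b.(0 + 0 + 0 + 0\{b,c,d}) | -b-> s8
  s7 = ((a.0)\{a} + a.(0 | 0)) | (0 + 0 + 0 + 0\{b,c,d}) | -a-> s8
  s8 = 0 | 0 | (0 + 0 + 0 + 0\{b,c,d}) | ∅
Reachable graph of Q (9 states):
  t0 = d.((a.0)\{a} + a.(0 | 0)) | d.b.(0 + 0 + 0\{b,c,d}) | -d-> t1, -d-> t2
  t1 = ((a.0)\{a} + a.(0 | 0)) | d.b.(0 + 0 + 0\{b,c,d}) | -a-> t3, -d-> t4
  t2 = d.((a.0)\{a} + a.(0 | 0)) | b.(0 + 0 + 0\{b,c,d}) | -b-> t5, -d-> t4
  t3 = 0 | 0 | d.b.(0 + 0 + 0\{b,c,d}) | -d-> t6
  t4 = ((a.0)\{a} + a.(0 | 0)) | b.(0 + 0 + 0\{b,c,d}) | -a-> t6, -b-> t7
  t5 = d.((a.0)\{a} + a.(0 | 0)) | (0 + 0 + 0\{b,c,d}) | -d-> t7
  t6 = 0 | 0 | b.(0 + 0 + 0\{b,c,d}) | -b-> t8
  t7 = ((a.0)\{a} + a.(0 | 0)) | (0 + 0 + 0\{b,c,d}) | -a-> t8
  t8 = 0 | 0 | (0 + 0 + 0\{b,c,d}) | ∅
Bisimilarity quotient blocks:
  B0 = {s0, t0}
  B1 = {s2, t2}
  B2 = {s4, t4}
  B3 = {s6, t6}
  B4 = {s8, t8}
  B5 = {s7, t7}
  B6 = {s5, t5}
  B7 = {s1, t1}
  B8 = {s3, t3}
s0 ∈ B0, t0 ∈ B0 → same block

P ~ Q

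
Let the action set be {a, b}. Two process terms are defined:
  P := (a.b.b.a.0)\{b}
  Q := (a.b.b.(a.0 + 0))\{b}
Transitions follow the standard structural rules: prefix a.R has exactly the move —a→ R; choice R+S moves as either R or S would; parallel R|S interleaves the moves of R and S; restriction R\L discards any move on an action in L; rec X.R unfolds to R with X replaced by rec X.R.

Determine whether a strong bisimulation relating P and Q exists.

P's transition system — 2 states:
  s0 = (a.b.b.a.0)\{b} ⊢ —a→ s1
  s1 = (b.b.a.0)\{b} ⊢ ·
Q's transition system — 2 states:
  t0 = (a.b.b.(a.0 + 0))\{b} ⊢ —a→ t1
  t1 = (b.b.(a.0 + 0))\{b} ⊢ ·
Coarsest stable partition (strong bisimilarity classes):
  B0 = {s0, t0}
  B1 = {s1, t1}
s0 ∈ B0, t0 ∈ B0 → same block

YES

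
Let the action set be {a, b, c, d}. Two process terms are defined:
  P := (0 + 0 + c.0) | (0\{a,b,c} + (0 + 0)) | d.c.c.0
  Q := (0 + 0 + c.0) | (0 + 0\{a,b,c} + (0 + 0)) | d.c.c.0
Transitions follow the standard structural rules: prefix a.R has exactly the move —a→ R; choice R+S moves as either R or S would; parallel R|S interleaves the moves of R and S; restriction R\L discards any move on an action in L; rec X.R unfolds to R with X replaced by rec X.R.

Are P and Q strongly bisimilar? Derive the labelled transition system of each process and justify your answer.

P's transition system — 8 states:
  u0 = (0 + 0 + c.0) | (0\{a,b,c} + (0 + 0)) | d.c.c.0 :: --c--▸ u1, --d--▸ u2
  u1 = 0 | (0\{a,b,c} + (0 + 0)) | d.c.c.0 :: --d--▸ u3
  u2 = (0 + 0 + c.0) | (0\{a,b,c} + (0 + 0)) | c.c.0 :: --c--▸ u3, --c--▸ u4
  u3 = 0 | (0\{a,b,c} + (0 + 0)) | c.c.0 :: --c--▸ u5
  u4 = (0 + 0 + c.0) | (0\{a,b,c} + (0 + 0)) | c.0 :: --c--▸ u5, --c--▸ u6
  u5 = 0 | (0\{a,b,c} + (0 + 0)) | c.0 :: --c--▸ u7
  u6 = (0 + 0 + c.0) | (0\{a,b,c} + (0 + 0)) | 0 :: --c--▸ u7
  u7 = 0 | (0\{a,b,c} + (0 + 0)) | 0 :: ∅
Q's transition system — 8 states:
  v0 = (0 + 0 + c.0) | (0 + 0\{a,b,c} + (0 + 0)) | d.c.c.0 :: --c--▸ v1, --d--▸ v2
  v1 = 0 | (0 + 0\{a,b,c} + (0 + 0)) | d.c.c.0 :: --d--▸ v3
  v2 = (0 + 0 + c.0) | (0 + 0\{a,b,c} + (0 + 0)) | c.c.0 :: --c--▸ v3, --c--▸ v4
  v3 = 0 | (0 + 0\{a,b,c} + (0 + 0)) | c.c.0 :: --c--▸ v5
  v4 = (0 + 0 + c.0) | (0 + 0\{a,b,c} + (0 + 0)) | c.0 :: --c--▸ v5, --c--▸ v6
  v5 = 0 | (0 + 0\{a,b,c} + (0 + 0)) | c.0 :: --c--▸ v7
  v6 = (0 + 0 + c.0) | (0 + 0\{a,b,c} + (0 + 0)) | 0 :: --c--▸ v7
  v7 = 0 | (0 + 0\{a,b,c} + (0 + 0)) | 0 :: ∅
Partition-refinement fixed point:
  B0 = {u0, v0}
  B1 = {u2, v2}
  B2 = {u3, u4, v3, v4}
  B3 = {u5, u6, v5, v6}
  B4 = {u7, v7}
  B5 = {u1, v1}
u0 ∈ B0, v0 ∈ B0 → same block

YES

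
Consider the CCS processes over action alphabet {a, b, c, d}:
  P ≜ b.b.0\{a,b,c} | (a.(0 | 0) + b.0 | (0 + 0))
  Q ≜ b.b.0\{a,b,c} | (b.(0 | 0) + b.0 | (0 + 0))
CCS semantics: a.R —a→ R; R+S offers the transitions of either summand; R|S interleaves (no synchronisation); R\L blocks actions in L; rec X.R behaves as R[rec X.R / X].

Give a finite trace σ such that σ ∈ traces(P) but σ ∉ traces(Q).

LTS(P): 9 reachable states
  p0 = b.b.0\{a,b,c} | (a.(0 | 0) + b.0 | (0 + 0)) ⊢ -a-> p1, -b-> p2, -b-> p3
  p1 = b.b.0\{a,b,c} | (0 | 0) ⊢ -b-> p4
  p2 = b.0\{a,b,c} | (a.(0 | 0) + b.0 | (0 + 0)) ⊢ -a-> p4, -b-> p5, -b-> p6
  p3 = b.b.0\{a,b,c} | (0 | (0 + 0)) ⊢ -b-> p6
  p4 = b.0\{a,b,c} | (0 | 0) ⊢ -b-> p7
  p5 = 0\{a,b,c} | (a.(0 | 0) + b.0 | (0 + 0)) ⊢ -a-> p7, -b-> p8
  p6 = b.0\{a,b,c} | (0 | (0 + 0)) ⊢ -b-> p8
  p7 = 0\{a,b,c} | (0 | 0) ⊢ ·
  p8 = 0\{a,b,c} | (0 | (0 + 0)) ⊢ ·
LTS(Q): 9 reachable states
  q0 = b.b.0\{a,b,c} | (b.(0 | 0) + b.0 | (0 + 0)) ⊢ -b-> q1, -b-> q2, -b-> q3
  q1 = b.0\{a,b,c} | (b.(0 | 0) + b.0 | (0 + 0)) ⊢ -b-> q4, -b-> q5, -b-> q6
  q2 = b.b.0\{a,b,c} | (0 | (0 + 0)) ⊢ -b-> q5
  q3 = b.b.0\{a,b,c} | (0 | 0) ⊢ -b-> q6
  q4 = 0\{a,b,c} | (b.(0 | 0) + b.0 | (0 + 0)) ⊢ -b-> q7, -b-> q8
  q5 = b.0\{a,b,c} | (0 | (0 + 0)) ⊢ -b-> q7
  q6 = b.0\{a,b,c} | (0 | 0) ⊢ -b-> q8
  q7 = 0\{a,b,c} | (0 | (0 + 0)) ⊢ ·
  q8 = 0\{a,b,c} | (0 | 0) ⊢ ·
Run σ = ⟨a⟩ on P: start {p0}
  step 1 (a): {p1}
  ✓ P
Run σ = ⟨a⟩ on Q: start {q0}
  step 1 (a): ∅ (Q stuck)

a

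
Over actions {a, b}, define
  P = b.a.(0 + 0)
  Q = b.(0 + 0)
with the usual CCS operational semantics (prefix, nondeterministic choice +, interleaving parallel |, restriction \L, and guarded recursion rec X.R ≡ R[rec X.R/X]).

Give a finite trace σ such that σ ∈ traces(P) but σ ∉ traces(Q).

ba

Reachable graph of P (3 states):
  p0 = b.a.(0 + 0) has moves -b-> p1
  p1 = a.(0 + 0) has moves -a-> p2
  p2 = 0 + 0 has moves ∅
Reachable graph of Q (2 states):
  q0 = b.(0 + 0) has moves -b-> q1
  q1 = 0 + 0 has moves ∅
Trace ⟨ba⟩ through P, begin at {p0}:
  [1] b ⇒ {p1}
  [2] a ⇒ {p2}
  P completes σ.
Trace ⟨ba⟩ through Q, begin at {q0}:
  [1] b ⇒ {q1}
  [2] a ⇒ ∅ (Q stuck)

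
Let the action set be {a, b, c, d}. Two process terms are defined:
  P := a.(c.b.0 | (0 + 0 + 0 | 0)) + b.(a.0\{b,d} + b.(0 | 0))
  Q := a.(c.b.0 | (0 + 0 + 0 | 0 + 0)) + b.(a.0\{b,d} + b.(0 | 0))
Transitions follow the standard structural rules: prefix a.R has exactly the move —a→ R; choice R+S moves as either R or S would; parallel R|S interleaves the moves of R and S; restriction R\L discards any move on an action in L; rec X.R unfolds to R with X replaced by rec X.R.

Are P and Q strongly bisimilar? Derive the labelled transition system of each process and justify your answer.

P ~ Q

P's transition system — 7 states:
  s0 = a.(c.b.0 | (0 + 0 + 0 | 0)) + b.(a.0\{b,d} + b.(0 | 0)) ⊢ ··a··> s1, ··b··> s2
  s1 = c.b.0 | (0 + 0 + 0 | 0) ⊢ ··c··> s3
  s2 = a.0\{b,d} + b.(0 | 0) ⊢ ··a··> s4, ··b··> s5
  s3 = b.0 | (0 + 0 + 0 | 0) ⊢ ··b··> s6
  s4 = 0\{b,d} ⊢ ∅
  s5 = 0 | 0 ⊢ ∅
  s6 = 0 | (0 + 0 + 0 | 0) ⊢ ∅
Q's transition system — 7 states:
  t0 = a.(c.b.0 | (0 + 0 + 0 | 0 + 0)) + b.(a.0\{b,d} + b.(0 | 0)) ⊢ ··a··> t1, ··b··> t2
  t1 = c.b.0 | (0 + 0 + 0 | 0 + 0) ⊢ ··c··> t3
  t2 = a.0\{b,d} + b.(0 | 0) ⊢ ··a··> t4, ··b··> t5
  t3 = b.0 | (0 + 0 + 0 | 0 + 0) ⊢ ··b··> t6
  t4 = 0\{b,d} ⊢ ∅
  t5 = 0 | 0 ⊢ ∅
  t6 = 0 | (0 + 0 + 0 | 0 + 0) ⊢ ∅
Coarsest stable partition (strong bisimilarity classes):
  B0 = {s0, t0}
  B1 = {s1, t1}
  B2 = {s3, t3}
  B3 = {s4, s5, s6, t4, t5, t6}
  B4 = {s2, t2}
s0 ∈ B0, t0 ∈ B0 → same block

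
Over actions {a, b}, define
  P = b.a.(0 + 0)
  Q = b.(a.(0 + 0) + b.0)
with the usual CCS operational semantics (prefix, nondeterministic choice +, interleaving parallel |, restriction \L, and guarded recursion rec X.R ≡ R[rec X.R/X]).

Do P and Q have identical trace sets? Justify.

Reachable graph of P (3 states):
  u0 = b.a.(0 + 0) has moves —b→ u1
  u1 = a.(0 + 0) has moves —a→ u2
  u2 = 0 + 0 has moves ∅
Reachable graph of Q (4 states):
  v0 = b.(a.(0 + 0) + b.0) has moves —b→ v1
  v1 = a.(0 + 0) + b.0 has moves —a→ v2, —b→ v3
  v2 = 0 + 0 has moves ∅
  v3 = 0 has moves ∅
Run σ = ⟨bb⟩ on Q: start {v0}
  step 1 (b): {v1}
  step 2 (b): {v3}
  Q completes σ.
Run σ = ⟨bb⟩ on P: start {u0}
  step 1 (b): {u1}
  step 2 (b): no successor for P

NO — witness ⟨bb⟩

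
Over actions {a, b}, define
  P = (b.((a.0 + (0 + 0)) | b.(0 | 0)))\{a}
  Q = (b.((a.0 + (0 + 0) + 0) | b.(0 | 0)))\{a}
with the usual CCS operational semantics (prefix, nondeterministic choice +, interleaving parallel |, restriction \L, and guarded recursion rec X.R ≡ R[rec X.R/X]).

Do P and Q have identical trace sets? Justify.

trace-equivalent

LTS(P): 3 reachable states
  p0 = (b.((a.0 + (0 + 0)) | b.(0 | 0)))\{a} ⊢ =b=> p1
  p1 = ((a.0 + (0 + 0)) | b.(0 | 0))\{a} ⊢ =b=> p2
  p2 = ((a.0 + (0 + 0)) | (0 | 0))\{a} ⊢ (no moves)
LTS(Q): 3 reachable states
  q0 = (b.((a.0 + (0 + 0) + 0) | b.(0 | 0)))\{a} ⊢ =b=> q1
  q1 = ((a.0 + (0 + 0) + 0) | b.(0 | 0))\{a} ⊢ =b=> q2
  q2 = ((a.0 + (0 + 0) + 0) | (0 | 0))\{a} ⊢ (no moves)
Coarsest stable partition (strong bisimilarity classes):
  B0 = {p0, q0}
  B1 = {p1, q1}
  B2 = {p2, q2}
p0 ∈ B0, q0 ∈ B0 → same block
Bisimilar ⇒ trace-equivalent.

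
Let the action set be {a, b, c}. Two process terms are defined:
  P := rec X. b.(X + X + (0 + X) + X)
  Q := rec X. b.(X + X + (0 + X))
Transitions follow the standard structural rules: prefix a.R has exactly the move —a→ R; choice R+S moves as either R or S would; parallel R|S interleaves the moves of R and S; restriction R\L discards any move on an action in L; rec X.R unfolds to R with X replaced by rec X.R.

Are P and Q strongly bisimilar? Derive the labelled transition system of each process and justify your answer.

bisimilar

Reachable graph of P (2 states):
  m0 = rec X. b.(X + X + (0 + X) + X) → -b-> m1
  m1 = (rec X. b.(X + X + (0 + X) + X)) + (rec X. b.(X + X + (0 + X) + X)) + (0 + (rec X. b.(X + X + (0 + X) + X))) + (rec X. b.(X + X + (0 + X) + X)) → -b-> m1
Reachable graph of Q (2 states):
  n0 = rec X. b.(X + X + (0 + X)) → -b-> n1
  n1 = (rec X. b.(X + X + (0 + X))) + (rec X. b.(X + X + (0 + X))) + (0 + (rec X. b.(X + X + (0 + X)))) → -b-> n1
Partition-refinement fixed point:
  B0 = {m0, m1, n0, n1}
m0 ∈ B0, n0 ∈ B0 → same block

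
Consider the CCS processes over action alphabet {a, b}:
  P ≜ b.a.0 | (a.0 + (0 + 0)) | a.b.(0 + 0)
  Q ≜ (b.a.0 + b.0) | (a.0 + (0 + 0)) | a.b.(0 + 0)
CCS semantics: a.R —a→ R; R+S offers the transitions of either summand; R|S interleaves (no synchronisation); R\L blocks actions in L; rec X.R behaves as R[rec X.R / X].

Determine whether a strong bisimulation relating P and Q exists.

LTS(P): 18 reachable states
  m0 = b.a.0 | (a.0 + (0 + 0)) | a.b.(0 + 0) :: -a-> m1, -a-> m2, -b-> m3
  m1 = b.a.0 | (a.0 + (0 + 0)) | b.(0 + 0) :: -a-> m4, -b-> m5, -b-> m6
  m2 = b.a.0 | 0 | a.b.(0 + 0) :: -a-> m4, -b-> m7
  m3 = a.0 | (a.0 + (0 + 0)) | a.b.(0 + 0) :: -a-> m5, -a-> m7, -a-> m8
  m4 = b.a.0 | 0 | b.(0 + 0) :: -b-> m10, -b-> m9
  m5 = a.0 | (a.0 + (0 + 0)) | b.(0 + 0) :: -a-> m11, -a-> m9, -b-> m12
  m6 = b.a.0 | (a.0 + (0 + 0)) | (0 + 0) :: -a-> m10, -b-> m12
  m7 = a.0 | 0 | a.b.(0 + 0) :: -a-> m13, -a-> m9
  m8 = 0 | (a.0 + (0 + 0)) | a.b.(0 + 0) :: -a-> m11, -a-> m13
  m9 = a.0 | 0 | b.(0 + 0) :: -a-> m14, -b-> m15
  m10 = b.a.0 | 0 | (0 + 0) :: -b-> m15
  m11 = 0 | (a.0 + (0 + 0)) | b.(0 + 0) :: -a-> m14, -b-> m16
  m12 = a.0 | (a.0 + (0 + 0)) | (0 + 0) :: -a-> m15, -a-> m16
  m13 = 0 | 0 | a.b.(0 + 0) :: -a-> m14
  m14 = 0 | 0 | b.(0 + 0) :: -b-> m17
  m15 = a.0 | 0 | (0 + 0) :: -a-> m17
  m16 = 0 | (a.0 + (0 + 0)) | (0 + 0) :: -a-> m17
  m17 = 0 | 0 | (0 + 0) :: ·
LTS(Q): 18 reachable states
  n0 = (b.a.0 + b.0) | (a.0 + (0 + 0)) | a.b.(0 + 0) :: -a-> n1, -a-> n2, -b-> n3, -b-> n4
  n1 = (b.a.0 + b.0) | (a.0 + (0 + 0)) | b.(0 + 0) :: -a-> n5, -b-> n6, -b-> n7, -b-> n8
  n2 = (b.a.0 + b.0) | 0 | a.b.(0 + 0) :: -a-> n5, -b-> n10, -b-> n9
  n3 = 0 | (a.0 + (0 + 0)) | a.b.(0 + 0) :: -a-> n7, -a-> n9
  n4 = a.0 | (a.0 + (0 + 0)) | a.b.(0 + 0) :: -a-> n10, -a-> n3, -a-> n8
  n5 = (b.a.0 + b.0) | 0 | b.(0 + 0) :: -b-> n11, -b-> n12, -b-> n13
  n6 = (b.a.0 + b.0) | (a.0 + (0 + 0)) | (0 + 0) :: -a-> n11, -b-> n14, -b-> n15
  n7 = 0 | (a.0 + (0 + 0)) | b.(0 + 0) :: -a-> n12, -b-> n14
  n8 = a.0 | (a.0 + (0 + 0)) | b.(0 + 0) :: -a-> n13, -a-> n7, -b-> n15
  n9 = 0 | 0 | a.b.(0 + 0) :: -a-> n12
  n10 = a.0 | 0 | a.b.(0 + 0) :: -a-> n13, -a-> n9
  n11 = (b.a.0 + b.0) | 0 | (0 + 0) :: -b-> n16, -b-> n17
  n12 = 0 | 0 | b.(0 + 0) :: -b-> n16
  n13 = a.0 | 0 | b.(0 + 0) :: -a-> n12, -b-> n17
  n14 = 0 | (a.0 + (0 + 0)) | (0 + 0) :: -a-> n16
  n15 = a.0 | (a.0 + (0 + 0)) | (0 + 0) :: -a-> n14, -a-> n17
  n16 = 0 | 0 | (0 + 0) :: ·
  n17 = a.0 | 0 | (0 + 0) :: -a-> n16
Bisimilarity quotient blocks:
  B0 = {m0}
  B1 = {m1}
  B2 = {m6}
  B3 = {m12, n15}
  B4 = {m15, m16, n14, n17}
  B5 = {m17, n16}
  B6 = {m10}
  B7 = {m5, n8}
  B8 = {m11, m9, n13, n7}
  B9 = {m14, n12}
  B10 = {m4}
  B11 = {m3, n4}
  B12 = {m7, m8, n10, n3}
  B13 = {m13, n9}
  B14 = {m2}
  B15 = {n0}
  B16 = {n1}
  B17 = {n5}
  B18 = {n11}
  B19 = {n6}
  B20 = {n2}
m0 ∈ B0, n0 ∈ B15 → different blocks

NO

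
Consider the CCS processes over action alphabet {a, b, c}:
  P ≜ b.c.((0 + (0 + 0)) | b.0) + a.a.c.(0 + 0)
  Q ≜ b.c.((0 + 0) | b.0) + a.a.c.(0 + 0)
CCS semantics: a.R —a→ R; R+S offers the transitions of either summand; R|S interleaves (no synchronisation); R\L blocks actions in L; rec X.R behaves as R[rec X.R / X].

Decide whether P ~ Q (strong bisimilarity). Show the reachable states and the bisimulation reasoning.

Reachable graph of P (7 states):
  m0 = b.c.((0 + (0 + 0)) | b.0) + a.a.c.(0 + 0) ⊢ =a=> m1, =b=> m2
  m1 = a.c.(0 + 0) ⊢ =a=> m3
  m2 = c.((0 + (0 + 0)) | b.0) ⊢ =c=> m4
  m3 = c.(0 + 0) ⊢ =c=> m5
  m4 = (0 + (0 + 0)) | b.0 ⊢ =b=> m6
  m5 = 0 + 0 ⊢ ∅
  m6 = (0 + (0 + 0)) | 0 ⊢ ∅
Reachable graph of Q (7 states):
  n0 = b.c.((0 + 0) | b.0) + a.a.c.(0 + 0) ⊢ =a=> n1, =b=> n2
  n1 = a.c.(0 + 0) ⊢ =a=> n3
  n2 = c.((0 + 0) | b.0) ⊢ =c=> n4
  n3 = c.(0 + 0) ⊢ =c=> n5
  n4 = (0 + 0) | b.0 ⊢ =b=> n6
  n5 = 0 + 0 ⊢ ∅
  n6 = (0 + 0) | 0 ⊢ ∅
Coarsest stable partition (strong bisimilarity classes):
  B0 = {m0, n0}
  B1 = {m2, n2}
  B2 = {m4, n4}
  B3 = {m5, m6, n5, n6}
  B4 = {m1, n1}
  B5 = {m3, n3}
m0 ∈ B0, n0 ∈ B0 → same block

bisimilar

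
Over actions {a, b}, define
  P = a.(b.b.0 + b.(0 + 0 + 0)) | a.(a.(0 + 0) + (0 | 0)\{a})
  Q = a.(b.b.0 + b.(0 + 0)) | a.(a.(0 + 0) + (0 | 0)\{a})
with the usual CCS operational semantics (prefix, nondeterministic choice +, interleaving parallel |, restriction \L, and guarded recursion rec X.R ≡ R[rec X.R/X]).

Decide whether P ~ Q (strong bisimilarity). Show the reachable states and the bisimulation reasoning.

P's transition system — 15 states:
  p0 = a.(b.b.0 + b.(0 + 0 + 0)) | a.(a.(0 + 0) + (0 | 0)\{a}) :: =a=> p1, =a=> p2
  p1 = (b.b.0 + b.(0 + 0 + 0)) | a.(a.(0 + 0) + (0 | 0)\{a}) :: =a=> p3, =b=> p4, =b=> p5
  p2 = a.(b.b.0 + b.(0 + 0 + 0)) | (a.(0 + 0) + (0 | 0)\{a}) :: =a=> p3, =a=> p6
  p3 = (b.b.0 + b.(0 + 0 + 0)) | (a.(0 + 0) + (0 | 0)\{a}) :: =a=> p7, =b=> p8, =b=> p9
  p4 = (0 + 0 + 0) | a.(a.(0 + 0) + (0 | 0)\{a}) :: =a=> p8
  p5 = b.0 | a.(a.(0 + 0) + (0 | 0)\{a}) :: =a=> p9, =b=> p10
  p6 = a.(b.b.0 + b.(0 + 0 + 0)) | (0 + 0) :: =a=> p7
  p7 = (b.b.0 + b.(0 + 0 + 0)) | (0 + 0) :: =b=> p11, =b=> p12
  p8 = (0 + 0 + 0) | (a.(0 + 0) + (0 | 0)\{a}) :: =a=> p11
  p9 = b.0 | (a.(0 + 0) + (0 | 0)\{a}) :: =a=> p12, =b=> p13
  p10 = 0 | a.(a.(0 + 0) + (0 | 0)\{a}) :: =a=> p13
  p11 = (0 + 0 + 0) | (0 + 0) :: ·
  p12 = b.0 | (0 + 0) :: =b=> p14
  p13 = 0 | (a.(0 + 0) + (0 | 0)\{a}) :: =a=> p14
  p14 = 0 | (0 + 0) :: ·
Q's transition system — 15 states:
  q0 = a.(b.b.0 + b.(0 + 0)) | a.(a.(0 + 0) + (0 | 0)\{a}) :: =a=> q1, =a=> q2
  q1 = (b.b.0 + b.(0 + 0)) | a.(a.(0 + 0) + (0 | 0)\{a}) :: =a=> q3, =b=> q4, =b=> q5
  q2 = a.(b.b.0 + b.(0 + 0)) | (a.(0 + 0) + (0 | 0)\{a}) :: =a=> q3, =a=> q6
  q3 = (b.b.0 + b.(0 + 0)) | (a.(0 + 0) + (0 | 0)\{a}) :: =a=> q7, =b=> q8, =b=> q9
  q4 = (0 + 0) | a.(a.(0 + 0) + (0 | 0)\{a}) :: =a=> q8
  q5 = b.0 | a.(a.(0 + 0) + (0 | 0)\{a}) :: =a=> q9, =b=> q10
  q6 = a.(b.b.0 + b.(0 + 0)) | (0 + 0) :: =a=> q7
  q7 = (b.b.0 + b.(0 + 0)) | (0 + 0) :: =b=> q11, =b=> q12
  q8 = (0 + 0) | (a.(0 + 0) + (0 | 0)\{a}) :: =a=> q11
  q9 = b.0 | (a.(0 + 0) + (0 | 0)\{a}) :: =a=> q12, =b=> q13
  q10 = 0 | a.(a.(0 + 0) + (0 | 0)\{a}) :: =a=> q13
  q11 = (0 + 0) | (0 + 0) :: ·
  q12 = b.0 | (0 + 0) :: =b=> q14
  q13 = 0 | (a.(0 + 0) + (0 | 0)\{a}) :: =a=> q14
  q14 = 0 | (0 + 0) :: ·
Coarsest stable partition (strong bisimilarity classes):
  B0 = {p0, q0}
  B1 = {p2, q2}
  B2 = {p3, q3}
  B3 = {p13, p8, q13, q8}
  B4 = {p11, p14, q11, q14}
  B5 = {p9, q9}
  B6 = {p12, q12}
  B7 = {p7, q7}
  B8 = {p6, q6}
  B9 = {p1, q1}
  B10 = {p10, p4, q10, q4}
  B11 = {p5, q5}
p0 ∈ B0, q0 ∈ B0 → same block

YES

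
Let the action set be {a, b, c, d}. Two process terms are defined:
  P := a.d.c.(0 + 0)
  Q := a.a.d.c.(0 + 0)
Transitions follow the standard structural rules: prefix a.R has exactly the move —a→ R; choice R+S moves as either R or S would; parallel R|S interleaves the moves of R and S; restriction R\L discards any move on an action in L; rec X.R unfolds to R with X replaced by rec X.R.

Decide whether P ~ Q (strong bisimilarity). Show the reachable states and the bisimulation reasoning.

Reachable graph of P (4 states):
  m0 = a.d.c.(0 + 0) has moves —a→ m1
  m1 = d.c.(0 + 0) has moves —d→ m2
  m2 = c.(0 + 0) has moves —c→ m3
  m3 = 0 + 0 has moves ∅
Reachable graph of Q (5 states):
  n0 = a.a.d.c.(0 + 0) has moves —a→ n1
  n1 = a.d.c.(0 + 0) has moves —a→ n2
  n2 = d.c.(0 + 0) has moves —d→ n3
  n3 = c.(0 + 0) has moves —c→ n4
  n4 = 0 + 0 has moves ∅
Partition-refinement fixed point:
  B0 = {m0, n1}
  B1 = {m1, n2}
  B2 = {m2, n3}
  B3 = {m3, n4}
  B4 = {n0}
m0 ∈ B0, n0 ∈ B4 → different blocks

P ≁ Q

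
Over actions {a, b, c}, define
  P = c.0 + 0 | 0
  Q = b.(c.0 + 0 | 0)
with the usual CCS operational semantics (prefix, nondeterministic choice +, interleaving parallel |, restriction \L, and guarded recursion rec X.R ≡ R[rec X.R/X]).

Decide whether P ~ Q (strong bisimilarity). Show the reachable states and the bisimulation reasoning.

P's transition system — 2 states:
  u0 = c.0 + 0 | 0 → --c--▸ u1
  u1 = 0 → ∅
Q's transition system — 3 states:
  v0 = b.(c.0 + 0 | 0) → --b--▸ v1
  v1 = c.0 + 0 | 0 → --c--▸ v2
  v2 = 0 → ∅
Partition-refinement fixed point:
  B0 = {u0, v1}
  B1 = {u1, v2}
  B2 = {v0}
u0 ∈ B0, v0 ∈ B2 → different blocks

not bisimilar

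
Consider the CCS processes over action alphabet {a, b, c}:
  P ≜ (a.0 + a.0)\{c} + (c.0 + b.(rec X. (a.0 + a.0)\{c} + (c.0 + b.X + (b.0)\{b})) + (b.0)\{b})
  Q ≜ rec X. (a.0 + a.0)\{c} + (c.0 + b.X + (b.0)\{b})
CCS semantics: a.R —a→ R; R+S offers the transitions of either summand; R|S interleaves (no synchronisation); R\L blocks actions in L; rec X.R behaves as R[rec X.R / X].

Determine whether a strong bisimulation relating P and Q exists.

bisimilar

LTS(P): 4 reachable states
  s0 = (a.0 + a.0)\{c} + (c.0 + b.(rec X. (a.0 + a.0)\{c} + (c.0 + b.X + (b.0)\{b})) + (b.0)\{b}) → ··a··> s1, ··b··> s2, ··c··> s3
  s1 = 0\{c} → ·
  s2 = rec X. (a.0 + a.0)\{c} + (c.0 + b.X + (b.0)\{b}) → ··a··> s1, ··b··> s2, ··c··> s3
  s3 = 0 → ·
LTS(Q): 3 reachable states
  t0 = rec X. (a.0 + a.0)\{c} + (c.0 + b.X + (b.0)\{b}) → ··a··> t1, ··b··> t0, ··c··> t2
  t1 = 0\{c} → ·
  t2 = 0 → ·
Partition-refinement fixed point:
  B0 = {s0, s2, t0}
  B1 = {s1, s3, t1, t2}
s0 ∈ B0, t0 ∈ B0 → same block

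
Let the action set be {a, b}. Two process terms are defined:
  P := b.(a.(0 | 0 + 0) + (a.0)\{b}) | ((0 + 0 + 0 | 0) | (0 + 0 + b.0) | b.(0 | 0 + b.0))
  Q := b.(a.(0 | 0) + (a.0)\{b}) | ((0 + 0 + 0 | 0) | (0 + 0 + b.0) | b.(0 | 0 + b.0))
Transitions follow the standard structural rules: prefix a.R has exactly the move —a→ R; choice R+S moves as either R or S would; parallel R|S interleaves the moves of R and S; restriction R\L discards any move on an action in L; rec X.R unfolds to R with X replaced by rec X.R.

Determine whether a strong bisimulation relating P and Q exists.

YES

Reachable graph of P (24 states):
  s0 = b.(a.(0 | 0 + 0) + (a.0)\{b}) | ((0 + 0 + 0 | 0) | (0 + 0 + b.0) | b.(0 | 0 + b.0)) :: ··b··> s1, ··b··> s2, ··b··> s3
  s1 = (a.(0 | 0 + 0) + (a.0)\{b}) | ((0 + 0 + 0 | 0) | (0 + 0 + b.0) | b.(0 | 0 + b.0)) :: ··a··> s4, ··a··> s5, ··b··> s6, ··b··> s7
  s2 = b.(a.(0 | 0 + 0) + (a.0)\{b}) | ((0 + 0 + 0 | 0) | (0 + 0 + b.0) | (0 | 0 + b.0)) :: ··b··> s6, ··b··> s8, ··b··> s9
  s3 = b.(a.(0 | 0 + 0) + (a.0)\{b}) | ((0 + 0 + 0 | 0) | 0 | b.(0 | 0 + b.0)) :: ··b··> s7, ··b··> s9
  s4 = (0 | 0 + 0) | ((0 + 0 + 0 | 0) | (0 + 0 + b.0) | b.(0 | 0 + b.0)) :: ··b··> s10, ··b··> s11
  s5 = 0\{b} | ((0 + 0 + 0 | 0) | (0 + 0 + b.0) | b.(0 | 0 + b.0)) :: ··b··> s12, ··b··> s13
  s6 = (a.(0 | 0 + 0) + (a.0)\{b}) | ((0 + 0 + 0 | 0) | (0 + 0 + b.0) | (0 | 0 + b.0)) :: ··a··> s10, ··a··> s12, ··b··> s14, ··b··> s15
  s7 = (a.(0 | 0 + 0) + (a.0)\{b}) | ((0 + 0 + 0 | 0) | 0 | b.(0 | 0 + b.0)) :: ··a··> s11, ··a··> s13, ··b··> s15
  s8 = b.(a.(0 | 0 + 0) + (a.0)\{b}) | ((0 + 0 + 0 | 0) | (0 + 0 + b.0) | 0) :: ··b··> s14, ··b··> s16
  s9 = b.(a.(0 | 0 + 0) + (a.0)\{b}) | ((0 + 0 + 0 | 0) | 0 | (0 | 0 + b.0)) :: ··b··> s15, ··b··> s16
  s10 = (0 | 0 + 0) | ((0 + 0 + 0 | 0) | (0 + 0 + b.0) | (0 | 0 + b.0)) :: ··b··> s17, ··b··> s18
  s11 = (0 | 0 + 0) | ((0 + 0 + 0 | 0) | 0 | b.(0 | 0 + b.0)) :: ··b··> s18
  s12 = 0\{b} | ((0 + 0 + 0 | 0) | (0 + 0 + b.0) | (0 | 0 + b.0)) :: ··b··> s19, ··b··> s20
  s13 = 0\{b} | ((0 + 0 + 0 | 0) | 0 | b.(0 | 0 + b.0)) :: ··b··> s20
  s14 = (a.(0 | 0 + 0) + (a.0)\{b}) | ((0 + 0 + 0 | 0) | (0 + 0 + b.0) | 0) :: ··a··> s17, ··a··> s19, ··b··> s21
  s15 = (a.(0 | 0 + 0) + (a.0)\{b}) | ((0 + 0 + 0 | 0) | 0 | (0 | 0 + b.0)) :: ··a··> s18, ··a··> s20, ··b··> s21
  s16 = b.(a.(0 | 0 + 0) + (a.0)\{b}) | ((0 + 0 + 0 | 0) | 0 | 0) :: ··b··> s21
  s17 = (0 | 0 + 0) | ((0 + 0 + 0 | 0) | (0 + 0 + b.0) | 0) :: ··b··> s22
  s18 = (0 | 0 + 0) | ((0 + 0 + 0 | 0) | 0 | (0 | 0 + b.0)) :: ··b··> s22
  s19 = 0\{b} | ((0 + 0 + 0 | 0) | (0 + 0 + b.0) | 0) :: ··b··> s23
  s20 = 0\{b} | ((0 + 0 + 0 | 0) | 0 | (0 | 0 + b.0)) :: ··b··> s23
  s21 = (a.(0 | 0 + 0) + (a.0)\{b}) | ((0 + 0 + 0 | 0) | 0 | 0) :: ··a··> s22, ··a··> s23
  s22 = (0 | 0 + 0) | ((0 + 0 + 0 | 0) | 0 | 0) :: deadlocked
  s23 = 0\{b} | ((0 + 0 + 0 | 0) | 0 | 0) :: deadlocked
Reachable graph of Q (24 states):
  t0 = b.(a.(0 | 0) + (a.0)\{b}) | ((0 + 0 + 0 | 0) | (0 + 0 + b.0) | b.(0 | 0 + b.0)) :: ··b··> t1, ··b··> t2, ··b··> t3
  t1 = (a.(0 | 0) + (a.0)\{b}) | ((0 + 0 + 0 | 0) | (0 + 0 + b.0) | b.(0 | 0 + b.0)) :: ··a··> t4, ··a··> t5, ··b··> t6, ··b··> t7
  t2 = b.(a.(0 | 0) + (a.0)\{b}) | ((0 + 0 + 0 | 0) | (0 + 0 + b.0) | (0 | 0 + b.0)) :: ··b··> t6, ··b··> t8, ··b··> t9
  t3 = b.(a.(0 | 0) + (a.0)\{b}) | ((0 + 0 + 0 | 0) | 0 | b.(0 | 0 + b.0)) :: ··b··> t7, ··b··> t9
  t4 = 0 | 0 | ((0 + 0 + 0 | 0) | (0 + 0 + b.0) | b.(0 | 0 + b.0)) :: ··b··> t10, ··b··> t11
  t5 = 0\{b} | ((0 + 0 + 0 | 0) | (0 + 0 + b.0) | b.(0 | 0 + b.0)) :: ··b··> t12, ··b··> t13
  t6 = (a.(0 | 0) + (a.0)\{b}) | ((0 + 0 + 0 | 0) | (0 + 0 + b.0) | (0 | 0 + b.0)) :: ··a··> t10, ··a··> t12, ··b··> t14, ··b··> t15
  t7 = (a.(0 | 0) + (a.0)\{b}) | ((0 + 0 + 0 | 0) | 0 | b.(0 | 0 + b.0)) :: ··a··> t11, ··a··> t13, ··b··> t15
  t8 = b.(a.(0 | 0) + (a.0)\{b}) | ((0 + 0 + 0 | 0) | (0 + 0 + b.0) | 0) :: ··b··> t14, ··b··> t16
  t9 = b.(a.(0 | 0) + (a.0)\{b}) | ((0 + 0 + 0 | 0) | 0 | (0 | 0 + b.0)) :: ··b··> t15, ··b··> t16
  t10 = 0 | 0 | ((0 + 0 + 0 | 0) | (0 + 0 + b.0) | (0 | 0 + b.0)) :: ··b··> t17, ··b··> t18
  t11 = 0 | 0 | ((0 + 0 + 0 | 0) | 0 | b.(0 | 0 + b.0)) :: ··b··> t18
  t12 = 0\{b} | ((0 + 0 + 0 | 0) | (0 + 0 + b.0) | (0 | 0 + b.0)) :: ··b··> t19, ··b··> t20
  t13 = 0\{b} | ((0 + 0 + 0 | 0) | 0 | b.(0 | 0 + b.0)) :: ··b··> t20
  t14 = (a.(0 | 0) + (a.0)\{b}) | ((0 + 0 + 0 | 0) | (0 + 0 + b.0) | 0) :: ··a··> t17, ··a··> t19, ··b··> t21
  t15 = (a.(0 | 0) + (a.0)\{b}) | ((0 + 0 + 0 | 0) | 0 | (0 | 0 + b.0)) :: ··a··> t18, ··a··> t20, ··b··> t21
  t16 = b.(a.(0 | 0) + (a.0)\{b}) | ((0 + 0 + 0 | 0) | 0 | 0) :: ··b··> t21
  t17 = 0 | 0 | ((0 + 0 + 0 | 0) | (0 + 0 + b.0) | 0) :: ··b··> t22
  t18 = 0 | 0 | ((0 + 0 + 0 | 0) | 0 | (0 | 0 + b.0)) :: ··b··> t22
  t19 = 0\{b} | ((0 + 0 + 0 | 0) | (0 + 0 + b.0) | 0) :: ··b··> t23
  t20 = 0\{b} | ((0 + 0 + 0 | 0) | 0 | (0 | 0 + b.0)) :: ··b··> t23
  t21 = (a.(0 | 0) + (a.0)\{b}) | ((0 + 0 + 0 | 0) | 0 | 0) :: ··a··> t22, ··a··> t23
  t22 = 0 | 0 | ((0 + 0 + 0 | 0) | 0 | 0) :: deadlocked
  t23 = 0\{b} | ((0 + 0 + 0 | 0) | 0 | 0) :: deadlocked
Partition-refinement fixed point:
  B0 = {s0, t0}
  B1 = {s1, t1}
  B2 = {s6, s7, t6, t7}
  B3 = {s14, s15, t14, t15}
  B4 = {s17, s18, s19, s20, t17, t18, t19, t20}
  B5 = {s22, s23, t22, t23}
  B6 = {s21, t21}
  B7 = {s10, s11, s12, s13, t10, t11, t12, t13}
  B8 = {s4, s5, t4, t5}
  B9 = {s2, s3, t2, t3}
  B10 = {s8, s9, t8, t9}
  B11 = {s16, t16}
s0 ∈ B0, t0 ∈ B0 → same block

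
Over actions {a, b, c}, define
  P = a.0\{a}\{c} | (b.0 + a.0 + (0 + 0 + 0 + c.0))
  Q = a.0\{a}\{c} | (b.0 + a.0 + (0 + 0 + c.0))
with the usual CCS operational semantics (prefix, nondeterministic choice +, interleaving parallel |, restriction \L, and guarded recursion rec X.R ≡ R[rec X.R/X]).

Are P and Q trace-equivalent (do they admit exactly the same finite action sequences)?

LTS(P): 4 reachable states
  m0 = a.0\{a}\{c} | (b.0 + a.0 + (0 + 0 + 0 + c.0)) ⊢ -a-> m1, -a-> m2, -b-> m2, -c-> m2
  m1 = 0\{a}\{c} | (b.0 + a.0 + (0 + 0 + 0 + c.0)) ⊢ -a-> m3, -b-> m3, -c-> m3
  m2 = a.0\{a}\{c} | 0 ⊢ -a-> m3
  m3 = 0\{a}\{c} | 0 ⊢ ∅
LTS(Q): 4 reachable states
  n0 = a.0\{a}\{c} | (b.0 + a.0 + (0 + 0 + c.0)) ⊢ -a-> n1, -a-> n2, -b-> n2, -c-> n2
  n1 = 0\{a}\{c} | (b.0 + a.0 + (0 + 0 + c.0)) ⊢ -a-> n3, -b-> n3, -c-> n3
  n2 = a.0\{a}\{c} | 0 ⊢ -a-> n3
  n3 = 0\{a}\{c} | 0 ⊢ ∅
Coarsest stable partition (strong bisimilarity classes):
  B0 = {m0, n0}
  B1 = {m2, n2}
  B2 = {m3, n3}
  B3 = {m1, n1}
m0 ∈ B0, n0 ∈ B0 → same block
Bisimilar ⇒ trace-equivalent.

YES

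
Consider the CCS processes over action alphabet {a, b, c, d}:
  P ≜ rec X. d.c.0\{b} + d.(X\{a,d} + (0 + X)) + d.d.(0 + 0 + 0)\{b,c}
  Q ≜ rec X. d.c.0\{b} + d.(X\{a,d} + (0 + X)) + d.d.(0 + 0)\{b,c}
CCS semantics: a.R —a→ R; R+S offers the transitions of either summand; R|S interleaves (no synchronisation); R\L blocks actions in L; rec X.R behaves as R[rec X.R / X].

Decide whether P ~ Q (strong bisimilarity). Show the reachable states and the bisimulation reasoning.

Reachable graph of P (6 states):
  m0 = rec X. d.c.0\{b} + d.(X\{a,d} + (0 + X)) + d.d.(0 + 0 + 0)\{b,c} ⊢ =d=> m1, =d=> m2, =d=> m3
  m1 = (rec X. d.c.0\{b} + d.(X\{a,d} + (0 + X)) + d.d.(0 + 0 + 0)\{b,c})\{a,d} + (0 + (rec X. d.c.0\{b} + d.(X\{a,d} + (0 + X)) + d.d.(0 + 0 + 0)\{b,c})) ⊢ =d=> m1, =d=> m2, =d=> m3
  m2 = c.0\{b} ⊢ =c=> m4
  m3 = d.(0 + 0 + 0)\{b,c} ⊢ =d=> m5
  m4 = 0\{b} ⊢ deadlocked
  m5 = (0 + 0 + 0)\{b,c} ⊢ deadlocked
Reachable graph of Q (6 states):
  n0 = rec X. d.c.0\{b} + d.(X\{a,d} + (0 + X)) + d.d.(0 + 0)\{b,c} ⊢ =d=> n1, =d=> n2, =d=> n3
  n1 = (rec X. d.c.0\{b} + d.(X\{a,d} + (0 + X)) + d.d.(0 + 0)\{b,c})\{a,d} + (0 + (rec X. d.c.0\{b} + d.(X\{a,d} + (0 + X)) + d.d.(0 + 0)\{b,c})) ⊢ =d=> n1, =d=> n2, =d=> n3
  n2 = c.0\{b} ⊢ =c=> n4
  n3 = d.(0 + 0)\{b,c} ⊢ =d=> n5
  n4 = 0\{b} ⊢ deadlocked
  n5 = (0 + 0)\{b,c} ⊢ deadlocked
Partition-refinement fixed point:
  B0 = {m0, m1, n0, n1}
  B1 = {m2, n2}
  B2 = {m4, m5, n4, n5}
  B3 = {m3, n3}
m0 ∈ B0, n0 ∈ B0 → same block

YES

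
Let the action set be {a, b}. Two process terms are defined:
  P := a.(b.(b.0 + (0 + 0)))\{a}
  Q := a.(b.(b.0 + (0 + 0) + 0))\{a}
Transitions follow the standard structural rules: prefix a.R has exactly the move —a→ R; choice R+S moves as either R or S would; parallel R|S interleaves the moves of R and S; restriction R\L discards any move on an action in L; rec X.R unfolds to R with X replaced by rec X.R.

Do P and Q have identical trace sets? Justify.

LTS(P): 4 reachable states
  m0 = a.(b.(b.0 + (0 + 0)))\{a} :: —a→ m1
  m1 = (b.(b.0 + (0 + 0)))\{a} :: —b→ m2
  m2 = (b.0 + (0 + 0))\{a} :: —b→ m3
  m3 = 0\{a} :: (no moves)
LTS(Q): 4 reachable states
  n0 = a.(b.(b.0 + (0 + 0) + 0))\{a} :: —a→ n1
  n1 = (b.(b.0 + (0 + 0) + 0))\{a} :: —b→ n2
  n2 = (b.0 + (0 + 0) + 0)\{a} :: —b→ n3
  n3 = 0\{a} :: (no moves)
Bisimilarity quotient blocks:
  B0 = {m0, n0}
  B1 = {m1, n1}
  B2 = {m2, n2}
  B3 = {m3, n3}
m0 ∈ B0, n0 ∈ B0 → same block
Bisimilar ⇒ trace-equivalent.

traces(P) = traces(Q)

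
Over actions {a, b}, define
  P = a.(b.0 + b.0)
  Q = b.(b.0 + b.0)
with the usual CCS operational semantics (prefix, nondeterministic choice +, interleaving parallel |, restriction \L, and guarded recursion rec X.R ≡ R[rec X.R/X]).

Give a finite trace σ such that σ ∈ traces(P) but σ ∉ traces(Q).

a

P's transition system — 3 states:
  s0 = a.(b.0 + b.0) → -a-> s1
  s1 = b.0 + b.0 → -b-> s2
  s2 = 0 → deadlocked
Q's transition system — 3 states:
  t0 = b.(b.0 + b.0) → -b-> t1
  t1 = b.0 + b.0 → -b-> t2
  t2 = 0 → deadlocked
Executing a from P (initial set {s0}):
  after a @ step 1: {s1}
  ✓ P
Executing a from Q (initial set {t0}):
  after a @ step 1: ∅ (Q stuck)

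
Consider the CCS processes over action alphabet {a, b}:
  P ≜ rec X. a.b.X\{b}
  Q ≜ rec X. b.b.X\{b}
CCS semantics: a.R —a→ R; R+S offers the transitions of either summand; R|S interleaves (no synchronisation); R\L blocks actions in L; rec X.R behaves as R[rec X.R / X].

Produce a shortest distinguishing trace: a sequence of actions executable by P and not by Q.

Reachable graph of P (4 states):
  m0 = rec X. a.b.X\{b} :: -a-> m1
  m1 = b.(rec X. a.b.X\{b})\{b} :: -b-> m2
  m2 = (rec X. a.b.X\{b})\{b} :: -a-> m3
  m3 = (b.(rec X. a.b.X\{b})\{b})\{b} :: deadlocked
Reachable graph of Q (3 states):
  n0 = rec X. b.b.X\{b} :: -b-> n1
  n1 = b.(rec X. b.b.X\{b})\{b} :: -b-> n2
  n2 = (rec X. b.b.X\{b})\{b} :: deadlocked
Run σ = ⟨a⟩ on P: start {m0}
  [1] a ⇒ {m1}
  — P admits the full trace.
Run σ = ⟨a⟩ on Q: start {n0}
  [1] a ⇒ ∅ (Q stuck)

a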